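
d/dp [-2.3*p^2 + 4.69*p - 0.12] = 4.69 - 4.6*p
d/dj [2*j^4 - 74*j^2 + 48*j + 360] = 8*j^3 - 148*j + 48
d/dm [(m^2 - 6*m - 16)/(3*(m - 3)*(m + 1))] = 2*(2*m^2 + 13*m - 7)/(3*(m^4 - 4*m^3 - 2*m^2 + 12*m + 9))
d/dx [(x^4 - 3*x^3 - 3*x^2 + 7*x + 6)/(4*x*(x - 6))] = (2*x^5 - 21*x^4 + 36*x^3 + 11*x^2 - 12*x + 36)/(4*x^2*(x^2 - 12*x + 36))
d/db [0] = 0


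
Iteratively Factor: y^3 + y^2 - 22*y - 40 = (y - 5)*(y^2 + 6*y + 8) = (y - 5)*(y + 4)*(y + 2)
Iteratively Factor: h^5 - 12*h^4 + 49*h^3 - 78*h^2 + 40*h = (h - 2)*(h^4 - 10*h^3 + 29*h^2 - 20*h) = (h - 4)*(h - 2)*(h^3 - 6*h^2 + 5*h) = (h - 4)*(h - 2)*(h - 1)*(h^2 - 5*h) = (h - 5)*(h - 4)*(h - 2)*(h - 1)*(h)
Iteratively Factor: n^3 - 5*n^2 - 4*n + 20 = (n + 2)*(n^2 - 7*n + 10) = (n - 2)*(n + 2)*(n - 5)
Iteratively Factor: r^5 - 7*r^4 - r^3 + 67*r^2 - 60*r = (r + 3)*(r^4 - 10*r^3 + 29*r^2 - 20*r) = (r - 4)*(r + 3)*(r^3 - 6*r^2 + 5*r) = r*(r - 4)*(r + 3)*(r^2 - 6*r + 5) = r*(r - 4)*(r - 1)*(r + 3)*(r - 5)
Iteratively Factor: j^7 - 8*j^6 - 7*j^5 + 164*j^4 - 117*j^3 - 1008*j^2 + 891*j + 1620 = (j + 3)*(j^6 - 11*j^5 + 26*j^4 + 86*j^3 - 375*j^2 + 117*j + 540) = (j - 4)*(j + 3)*(j^5 - 7*j^4 - 2*j^3 + 78*j^2 - 63*j - 135) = (j - 5)*(j - 4)*(j + 3)*(j^4 - 2*j^3 - 12*j^2 + 18*j + 27) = (j - 5)*(j - 4)*(j - 3)*(j + 3)*(j^3 + j^2 - 9*j - 9) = (j - 5)*(j - 4)*(j - 3)^2*(j + 3)*(j^2 + 4*j + 3) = (j - 5)*(j - 4)*(j - 3)^2*(j + 3)^2*(j + 1)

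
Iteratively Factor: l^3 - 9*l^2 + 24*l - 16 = (l - 1)*(l^2 - 8*l + 16) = (l - 4)*(l - 1)*(l - 4)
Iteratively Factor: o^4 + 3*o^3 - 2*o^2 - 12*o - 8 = (o + 1)*(o^3 + 2*o^2 - 4*o - 8) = (o + 1)*(o + 2)*(o^2 - 4) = (o + 1)*(o + 2)^2*(o - 2)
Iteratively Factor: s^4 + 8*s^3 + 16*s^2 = (s)*(s^3 + 8*s^2 + 16*s) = s*(s + 4)*(s^2 + 4*s) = s*(s + 4)^2*(s)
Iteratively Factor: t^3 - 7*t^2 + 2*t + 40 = (t - 5)*(t^2 - 2*t - 8) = (t - 5)*(t + 2)*(t - 4)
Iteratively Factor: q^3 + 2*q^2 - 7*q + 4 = (q - 1)*(q^2 + 3*q - 4) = (q - 1)^2*(q + 4)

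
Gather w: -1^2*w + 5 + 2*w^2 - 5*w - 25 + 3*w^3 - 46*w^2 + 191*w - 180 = 3*w^3 - 44*w^2 + 185*w - 200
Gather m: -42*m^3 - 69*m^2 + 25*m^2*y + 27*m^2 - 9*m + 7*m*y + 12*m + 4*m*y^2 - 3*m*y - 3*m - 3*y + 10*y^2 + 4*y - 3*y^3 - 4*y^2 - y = -42*m^3 + m^2*(25*y - 42) + m*(4*y^2 + 4*y) - 3*y^3 + 6*y^2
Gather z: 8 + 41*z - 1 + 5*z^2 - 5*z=5*z^2 + 36*z + 7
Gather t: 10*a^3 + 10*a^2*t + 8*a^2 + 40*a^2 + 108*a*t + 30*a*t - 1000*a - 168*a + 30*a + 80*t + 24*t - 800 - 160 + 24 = 10*a^3 + 48*a^2 - 1138*a + t*(10*a^2 + 138*a + 104) - 936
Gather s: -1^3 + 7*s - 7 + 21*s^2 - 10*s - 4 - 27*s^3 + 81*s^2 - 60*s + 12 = -27*s^3 + 102*s^2 - 63*s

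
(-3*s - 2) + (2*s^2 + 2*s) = 2*s^2 - s - 2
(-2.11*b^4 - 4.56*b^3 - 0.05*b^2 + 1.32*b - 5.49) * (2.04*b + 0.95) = -4.3044*b^5 - 11.3069*b^4 - 4.434*b^3 + 2.6453*b^2 - 9.9456*b - 5.2155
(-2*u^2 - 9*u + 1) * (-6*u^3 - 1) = 12*u^5 + 54*u^4 - 6*u^3 + 2*u^2 + 9*u - 1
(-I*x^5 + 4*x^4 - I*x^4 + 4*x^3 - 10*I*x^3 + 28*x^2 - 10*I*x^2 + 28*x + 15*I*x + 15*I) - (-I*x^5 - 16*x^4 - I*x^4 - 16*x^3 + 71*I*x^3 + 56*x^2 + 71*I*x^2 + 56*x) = 20*x^4 + 20*x^3 - 81*I*x^3 - 28*x^2 - 81*I*x^2 - 28*x + 15*I*x + 15*I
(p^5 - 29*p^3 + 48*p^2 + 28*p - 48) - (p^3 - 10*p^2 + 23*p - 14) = p^5 - 30*p^3 + 58*p^2 + 5*p - 34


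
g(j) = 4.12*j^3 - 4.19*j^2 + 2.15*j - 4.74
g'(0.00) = 2.15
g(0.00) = -4.74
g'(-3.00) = 138.53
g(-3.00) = -160.14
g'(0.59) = 1.51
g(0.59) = -4.08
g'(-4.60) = 302.24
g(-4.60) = -504.31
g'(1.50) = 17.39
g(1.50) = 2.96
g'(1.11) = 8.08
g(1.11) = -1.88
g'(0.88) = 4.35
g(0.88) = -3.29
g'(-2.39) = 92.78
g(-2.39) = -90.06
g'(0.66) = 2.00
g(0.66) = -3.96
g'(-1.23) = 31.16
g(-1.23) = -21.39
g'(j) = 12.36*j^2 - 8.38*j + 2.15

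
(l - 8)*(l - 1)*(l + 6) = l^3 - 3*l^2 - 46*l + 48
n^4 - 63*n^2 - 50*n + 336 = (n - 8)*(n - 2)*(n + 3)*(n + 7)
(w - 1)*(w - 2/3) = w^2 - 5*w/3 + 2/3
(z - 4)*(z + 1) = z^2 - 3*z - 4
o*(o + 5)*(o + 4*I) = o^3 + 5*o^2 + 4*I*o^2 + 20*I*o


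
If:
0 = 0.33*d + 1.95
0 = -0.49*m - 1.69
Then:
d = -5.91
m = -3.45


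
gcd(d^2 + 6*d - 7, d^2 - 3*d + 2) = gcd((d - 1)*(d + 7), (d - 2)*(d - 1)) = d - 1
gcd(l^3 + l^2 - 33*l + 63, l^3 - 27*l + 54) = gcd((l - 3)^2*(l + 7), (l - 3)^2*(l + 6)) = l^2 - 6*l + 9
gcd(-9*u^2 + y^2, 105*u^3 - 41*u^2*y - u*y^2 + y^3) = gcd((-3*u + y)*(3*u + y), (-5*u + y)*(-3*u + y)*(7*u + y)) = -3*u + y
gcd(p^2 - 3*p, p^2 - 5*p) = p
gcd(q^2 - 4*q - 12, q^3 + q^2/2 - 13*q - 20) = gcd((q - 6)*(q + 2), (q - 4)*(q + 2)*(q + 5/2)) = q + 2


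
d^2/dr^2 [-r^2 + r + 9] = -2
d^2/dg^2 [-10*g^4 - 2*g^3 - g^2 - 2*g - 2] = -120*g^2 - 12*g - 2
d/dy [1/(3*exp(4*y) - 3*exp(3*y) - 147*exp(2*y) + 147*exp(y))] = (-4*exp(3*y) + 3*exp(2*y) + 98*exp(y) - 49)*exp(-y)/(3*(exp(3*y) - exp(2*y) - 49*exp(y) + 49)^2)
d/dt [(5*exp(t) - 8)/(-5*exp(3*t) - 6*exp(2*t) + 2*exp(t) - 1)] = (50*exp(3*t) - 90*exp(2*t) - 96*exp(t) + 11)*exp(t)/(25*exp(6*t) + 60*exp(5*t) + 16*exp(4*t) - 14*exp(3*t) + 16*exp(2*t) - 4*exp(t) + 1)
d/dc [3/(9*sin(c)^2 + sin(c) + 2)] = -3*(18*sin(c) + 1)*cos(c)/(9*sin(c)^2 + sin(c) + 2)^2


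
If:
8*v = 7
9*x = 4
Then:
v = 7/8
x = 4/9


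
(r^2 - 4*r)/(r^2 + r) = (r - 4)/(r + 1)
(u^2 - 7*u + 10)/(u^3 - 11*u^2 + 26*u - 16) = (u - 5)/(u^2 - 9*u + 8)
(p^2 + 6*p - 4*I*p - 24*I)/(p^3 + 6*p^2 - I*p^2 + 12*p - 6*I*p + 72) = 1/(p + 3*I)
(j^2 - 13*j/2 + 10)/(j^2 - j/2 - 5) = (j - 4)/(j + 2)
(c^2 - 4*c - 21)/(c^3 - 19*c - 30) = (c - 7)/(c^2 - 3*c - 10)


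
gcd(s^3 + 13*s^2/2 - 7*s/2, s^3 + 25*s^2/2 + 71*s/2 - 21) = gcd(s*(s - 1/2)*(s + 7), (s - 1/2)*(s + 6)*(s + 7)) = s^2 + 13*s/2 - 7/2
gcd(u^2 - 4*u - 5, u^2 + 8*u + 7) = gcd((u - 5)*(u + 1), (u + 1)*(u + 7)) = u + 1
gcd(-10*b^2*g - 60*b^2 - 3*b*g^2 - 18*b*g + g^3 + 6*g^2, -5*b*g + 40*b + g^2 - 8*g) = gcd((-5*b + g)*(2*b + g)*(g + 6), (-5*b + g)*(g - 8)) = 5*b - g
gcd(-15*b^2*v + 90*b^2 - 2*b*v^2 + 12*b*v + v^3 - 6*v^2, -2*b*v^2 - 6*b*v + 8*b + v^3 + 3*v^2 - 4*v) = 1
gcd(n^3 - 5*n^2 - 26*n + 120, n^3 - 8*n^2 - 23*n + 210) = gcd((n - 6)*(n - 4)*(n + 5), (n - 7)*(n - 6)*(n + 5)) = n^2 - n - 30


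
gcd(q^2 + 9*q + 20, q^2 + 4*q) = q + 4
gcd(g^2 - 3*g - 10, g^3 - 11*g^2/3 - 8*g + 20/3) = g^2 - 3*g - 10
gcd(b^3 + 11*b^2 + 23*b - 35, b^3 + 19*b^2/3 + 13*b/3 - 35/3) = b^2 + 4*b - 5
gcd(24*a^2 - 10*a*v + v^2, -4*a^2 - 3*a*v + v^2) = -4*a + v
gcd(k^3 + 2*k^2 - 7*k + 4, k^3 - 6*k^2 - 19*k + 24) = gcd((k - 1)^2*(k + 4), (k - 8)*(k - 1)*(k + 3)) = k - 1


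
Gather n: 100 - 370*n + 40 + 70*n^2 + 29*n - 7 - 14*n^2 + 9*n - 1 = 56*n^2 - 332*n + 132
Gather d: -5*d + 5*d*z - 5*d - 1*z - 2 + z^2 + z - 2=d*(5*z - 10) + z^2 - 4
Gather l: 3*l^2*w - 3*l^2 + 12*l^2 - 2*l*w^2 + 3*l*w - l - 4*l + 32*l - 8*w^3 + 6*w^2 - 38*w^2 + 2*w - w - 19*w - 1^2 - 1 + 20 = l^2*(3*w + 9) + l*(-2*w^2 + 3*w + 27) - 8*w^3 - 32*w^2 - 18*w + 18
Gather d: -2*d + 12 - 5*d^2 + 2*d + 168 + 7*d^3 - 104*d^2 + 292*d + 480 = 7*d^3 - 109*d^2 + 292*d + 660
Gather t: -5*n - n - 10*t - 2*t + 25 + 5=-6*n - 12*t + 30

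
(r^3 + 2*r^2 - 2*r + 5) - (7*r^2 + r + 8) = r^3 - 5*r^2 - 3*r - 3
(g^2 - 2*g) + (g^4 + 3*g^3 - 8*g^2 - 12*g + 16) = g^4 + 3*g^3 - 7*g^2 - 14*g + 16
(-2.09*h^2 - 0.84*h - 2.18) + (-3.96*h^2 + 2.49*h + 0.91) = -6.05*h^2 + 1.65*h - 1.27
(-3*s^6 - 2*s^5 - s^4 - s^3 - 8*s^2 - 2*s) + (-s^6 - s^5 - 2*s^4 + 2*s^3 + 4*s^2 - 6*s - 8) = -4*s^6 - 3*s^5 - 3*s^4 + s^3 - 4*s^2 - 8*s - 8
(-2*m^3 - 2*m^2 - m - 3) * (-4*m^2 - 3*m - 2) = 8*m^5 + 14*m^4 + 14*m^3 + 19*m^2 + 11*m + 6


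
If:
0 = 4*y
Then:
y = 0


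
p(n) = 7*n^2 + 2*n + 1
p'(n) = 14*n + 2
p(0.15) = 1.46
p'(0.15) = 4.10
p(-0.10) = 0.87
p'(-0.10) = 0.60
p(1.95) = 31.52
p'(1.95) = 29.30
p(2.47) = 48.65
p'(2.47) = 36.58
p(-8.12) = 446.30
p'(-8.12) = -111.68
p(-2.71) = 46.99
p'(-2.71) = -35.94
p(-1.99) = 24.74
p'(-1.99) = -25.86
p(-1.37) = 11.40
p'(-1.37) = -17.18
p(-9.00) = 550.00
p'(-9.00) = -124.00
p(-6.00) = 241.00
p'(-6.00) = -82.00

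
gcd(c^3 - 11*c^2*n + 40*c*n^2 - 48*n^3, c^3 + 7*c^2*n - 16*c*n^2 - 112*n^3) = c - 4*n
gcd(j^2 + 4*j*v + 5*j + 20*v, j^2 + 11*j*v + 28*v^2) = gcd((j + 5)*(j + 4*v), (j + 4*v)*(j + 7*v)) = j + 4*v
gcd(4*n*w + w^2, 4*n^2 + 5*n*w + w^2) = 4*n + w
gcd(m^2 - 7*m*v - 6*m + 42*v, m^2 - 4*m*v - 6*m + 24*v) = m - 6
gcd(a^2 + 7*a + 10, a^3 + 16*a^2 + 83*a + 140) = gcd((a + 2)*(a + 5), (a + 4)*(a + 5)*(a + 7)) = a + 5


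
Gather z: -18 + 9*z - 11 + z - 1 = 10*z - 30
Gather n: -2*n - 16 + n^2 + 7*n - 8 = n^2 + 5*n - 24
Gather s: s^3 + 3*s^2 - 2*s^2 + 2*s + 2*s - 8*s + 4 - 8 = s^3 + s^2 - 4*s - 4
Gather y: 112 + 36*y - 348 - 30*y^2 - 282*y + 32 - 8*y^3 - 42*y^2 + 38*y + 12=-8*y^3 - 72*y^2 - 208*y - 192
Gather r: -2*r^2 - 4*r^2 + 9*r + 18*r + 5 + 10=-6*r^2 + 27*r + 15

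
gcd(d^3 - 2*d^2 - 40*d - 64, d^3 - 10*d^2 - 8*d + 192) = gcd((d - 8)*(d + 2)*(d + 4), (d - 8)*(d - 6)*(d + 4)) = d^2 - 4*d - 32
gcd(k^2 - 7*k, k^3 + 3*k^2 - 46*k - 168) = k - 7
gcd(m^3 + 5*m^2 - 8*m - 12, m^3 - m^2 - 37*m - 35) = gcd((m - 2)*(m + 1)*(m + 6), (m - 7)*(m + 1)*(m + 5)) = m + 1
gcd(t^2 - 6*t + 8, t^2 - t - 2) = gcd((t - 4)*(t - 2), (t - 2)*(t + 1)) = t - 2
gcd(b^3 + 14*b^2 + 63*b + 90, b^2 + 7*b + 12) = b + 3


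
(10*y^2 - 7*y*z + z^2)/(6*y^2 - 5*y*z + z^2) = (5*y - z)/(3*y - z)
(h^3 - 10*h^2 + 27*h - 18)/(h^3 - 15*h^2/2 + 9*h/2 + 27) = 2*(h - 1)/(2*h + 3)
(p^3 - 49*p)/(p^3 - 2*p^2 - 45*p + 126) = p*(p - 7)/(p^2 - 9*p + 18)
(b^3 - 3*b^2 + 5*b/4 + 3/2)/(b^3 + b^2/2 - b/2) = (4*b^3 - 12*b^2 + 5*b + 6)/(2*b*(2*b^2 + b - 1))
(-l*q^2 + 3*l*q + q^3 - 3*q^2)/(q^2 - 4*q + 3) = q*(-l + q)/(q - 1)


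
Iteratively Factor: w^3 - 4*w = (w + 2)*(w^2 - 2*w) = (w - 2)*(w + 2)*(w)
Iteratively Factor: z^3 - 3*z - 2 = (z + 1)*(z^2 - z - 2) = (z + 1)^2*(z - 2)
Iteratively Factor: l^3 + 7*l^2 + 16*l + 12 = (l + 3)*(l^2 + 4*l + 4) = (l + 2)*(l + 3)*(l + 2)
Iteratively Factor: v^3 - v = (v - 1)*(v^2 + v) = (v - 1)*(v + 1)*(v)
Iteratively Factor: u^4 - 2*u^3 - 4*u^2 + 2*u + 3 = (u - 1)*(u^3 - u^2 - 5*u - 3) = (u - 3)*(u - 1)*(u^2 + 2*u + 1) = (u - 3)*(u - 1)*(u + 1)*(u + 1)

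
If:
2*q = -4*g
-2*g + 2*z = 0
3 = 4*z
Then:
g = 3/4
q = -3/2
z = 3/4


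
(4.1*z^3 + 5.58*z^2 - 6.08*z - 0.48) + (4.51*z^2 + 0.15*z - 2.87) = 4.1*z^3 + 10.09*z^2 - 5.93*z - 3.35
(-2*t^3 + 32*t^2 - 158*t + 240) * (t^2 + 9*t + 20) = -2*t^5 + 14*t^4 + 90*t^3 - 542*t^2 - 1000*t + 4800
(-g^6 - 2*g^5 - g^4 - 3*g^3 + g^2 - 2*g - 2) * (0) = 0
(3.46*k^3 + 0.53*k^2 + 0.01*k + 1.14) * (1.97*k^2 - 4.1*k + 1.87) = 6.8162*k^5 - 13.1419*k^4 + 4.3169*k^3 + 3.1959*k^2 - 4.6553*k + 2.1318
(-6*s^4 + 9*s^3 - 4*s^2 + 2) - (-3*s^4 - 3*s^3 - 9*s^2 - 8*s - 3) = -3*s^4 + 12*s^3 + 5*s^2 + 8*s + 5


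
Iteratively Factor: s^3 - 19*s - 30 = (s + 3)*(s^2 - 3*s - 10) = (s + 2)*(s + 3)*(s - 5)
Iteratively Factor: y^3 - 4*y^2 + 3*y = (y - 3)*(y^2 - y) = y*(y - 3)*(y - 1)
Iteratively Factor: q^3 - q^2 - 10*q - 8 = (q + 1)*(q^2 - 2*q - 8) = (q - 4)*(q + 1)*(q + 2)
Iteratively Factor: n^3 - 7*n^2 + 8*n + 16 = (n + 1)*(n^2 - 8*n + 16) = (n - 4)*(n + 1)*(n - 4)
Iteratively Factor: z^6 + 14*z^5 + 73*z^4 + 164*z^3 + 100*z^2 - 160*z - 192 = (z + 3)*(z^5 + 11*z^4 + 40*z^3 + 44*z^2 - 32*z - 64) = (z + 2)*(z + 3)*(z^4 + 9*z^3 + 22*z^2 - 32) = (z + 2)^2*(z + 3)*(z^3 + 7*z^2 + 8*z - 16) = (z + 2)^2*(z + 3)*(z + 4)*(z^2 + 3*z - 4) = (z - 1)*(z + 2)^2*(z + 3)*(z + 4)*(z + 4)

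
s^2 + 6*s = s*(s + 6)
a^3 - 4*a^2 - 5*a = a*(a - 5)*(a + 1)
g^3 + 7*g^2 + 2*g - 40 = (g - 2)*(g + 4)*(g + 5)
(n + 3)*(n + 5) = n^2 + 8*n + 15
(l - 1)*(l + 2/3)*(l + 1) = l^3 + 2*l^2/3 - l - 2/3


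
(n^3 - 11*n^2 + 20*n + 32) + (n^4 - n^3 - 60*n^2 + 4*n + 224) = n^4 - 71*n^2 + 24*n + 256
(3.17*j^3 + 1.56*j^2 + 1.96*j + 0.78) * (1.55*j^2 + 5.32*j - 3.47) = 4.9135*j^5 + 19.2824*j^4 + 0.3373*j^3 + 6.223*j^2 - 2.6516*j - 2.7066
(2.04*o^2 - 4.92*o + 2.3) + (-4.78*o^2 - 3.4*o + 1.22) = -2.74*o^2 - 8.32*o + 3.52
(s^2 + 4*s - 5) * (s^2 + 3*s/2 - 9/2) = s^4 + 11*s^3/2 - 7*s^2/2 - 51*s/2 + 45/2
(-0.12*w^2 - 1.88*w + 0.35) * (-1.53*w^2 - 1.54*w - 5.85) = 0.1836*w^4 + 3.0612*w^3 + 3.0617*w^2 + 10.459*w - 2.0475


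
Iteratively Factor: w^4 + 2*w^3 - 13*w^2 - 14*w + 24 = (w + 2)*(w^3 - 13*w + 12) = (w - 1)*(w + 2)*(w^2 + w - 12) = (w - 1)*(w + 2)*(w + 4)*(w - 3)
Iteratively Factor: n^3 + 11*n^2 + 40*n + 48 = (n + 4)*(n^2 + 7*n + 12) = (n + 4)^2*(n + 3)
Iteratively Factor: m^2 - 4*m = (m - 4)*(m)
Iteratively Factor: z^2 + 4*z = (z)*(z + 4)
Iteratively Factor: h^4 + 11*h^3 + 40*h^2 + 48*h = (h + 3)*(h^3 + 8*h^2 + 16*h) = h*(h + 3)*(h^2 + 8*h + 16) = h*(h + 3)*(h + 4)*(h + 4)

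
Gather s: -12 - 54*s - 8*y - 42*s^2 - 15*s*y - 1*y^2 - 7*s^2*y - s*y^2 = s^2*(-7*y - 42) + s*(-y^2 - 15*y - 54) - y^2 - 8*y - 12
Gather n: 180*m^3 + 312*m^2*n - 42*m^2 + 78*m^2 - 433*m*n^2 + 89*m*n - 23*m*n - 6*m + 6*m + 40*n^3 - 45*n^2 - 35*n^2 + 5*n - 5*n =180*m^3 + 36*m^2 + 40*n^3 + n^2*(-433*m - 80) + n*(312*m^2 + 66*m)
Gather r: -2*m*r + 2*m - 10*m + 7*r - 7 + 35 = -8*m + r*(7 - 2*m) + 28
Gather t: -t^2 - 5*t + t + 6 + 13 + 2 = -t^2 - 4*t + 21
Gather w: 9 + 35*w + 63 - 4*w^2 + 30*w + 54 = -4*w^2 + 65*w + 126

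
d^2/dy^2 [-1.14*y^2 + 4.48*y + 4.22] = -2.28000000000000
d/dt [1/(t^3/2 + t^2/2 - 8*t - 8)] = 2*(-3*t^2 - 2*t + 16)/(t^3 + t^2 - 16*t - 16)^2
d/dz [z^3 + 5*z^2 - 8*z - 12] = 3*z^2 + 10*z - 8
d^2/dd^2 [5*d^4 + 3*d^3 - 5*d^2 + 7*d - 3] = 60*d^2 + 18*d - 10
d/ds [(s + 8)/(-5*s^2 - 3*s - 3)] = (-5*s^2 - 3*s + (s + 8)*(10*s + 3) - 3)/(5*s^2 + 3*s + 3)^2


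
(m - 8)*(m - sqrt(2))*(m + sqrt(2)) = m^3 - 8*m^2 - 2*m + 16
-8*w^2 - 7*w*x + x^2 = (-8*w + x)*(w + x)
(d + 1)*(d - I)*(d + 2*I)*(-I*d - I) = -I*d^4 + d^3 - 2*I*d^3 + 2*d^2 - 3*I*d^2 + d - 4*I*d - 2*I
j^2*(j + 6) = j^3 + 6*j^2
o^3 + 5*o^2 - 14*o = o*(o - 2)*(o + 7)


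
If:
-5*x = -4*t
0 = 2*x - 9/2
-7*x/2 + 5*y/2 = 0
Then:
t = 45/16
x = 9/4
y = 63/20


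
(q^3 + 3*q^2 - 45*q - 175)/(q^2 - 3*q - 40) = (q^2 - 2*q - 35)/(q - 8)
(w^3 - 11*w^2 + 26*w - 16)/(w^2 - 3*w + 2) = w - 8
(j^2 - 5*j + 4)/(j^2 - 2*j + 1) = (j - 4)/(j - 1)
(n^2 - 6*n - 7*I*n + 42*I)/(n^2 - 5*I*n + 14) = (n - 6)/(n + 2*I)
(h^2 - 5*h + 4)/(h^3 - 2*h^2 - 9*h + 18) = (h^2 - 5*h + 4)/(h^3 - 2*h^2 - 9*h + 18)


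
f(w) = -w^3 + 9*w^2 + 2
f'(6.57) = -11.23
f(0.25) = 2.55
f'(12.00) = -216.00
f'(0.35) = 5.93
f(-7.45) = 915.02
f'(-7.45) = -300.61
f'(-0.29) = -5.47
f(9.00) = 2.00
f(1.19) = 13.06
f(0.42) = 3.51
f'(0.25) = 4.31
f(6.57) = 106.89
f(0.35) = 3.06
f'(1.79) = 22.61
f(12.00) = -430.00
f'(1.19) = 17.17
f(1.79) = 25.10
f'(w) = -3*w^2 + 18*w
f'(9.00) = -81.00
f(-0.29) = 2.78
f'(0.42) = 7.03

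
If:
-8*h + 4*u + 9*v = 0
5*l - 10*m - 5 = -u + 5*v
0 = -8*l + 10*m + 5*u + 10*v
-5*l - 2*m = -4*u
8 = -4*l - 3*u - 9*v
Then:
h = -6751/3536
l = 115/34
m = 3585/884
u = 2765/442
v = -1979/442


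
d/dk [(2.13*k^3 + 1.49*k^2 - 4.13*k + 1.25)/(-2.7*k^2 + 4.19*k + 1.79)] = (-5.751*k^4 + 17.8494*k^3 + 6.5302*k^2 + 12.0842*k - 12.6302)/(7.29*k^4 - 22.626*k^3 + 7.8901*k^2 + 15.0002*k + 3.2041)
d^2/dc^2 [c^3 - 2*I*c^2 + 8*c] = 6*c - 4*I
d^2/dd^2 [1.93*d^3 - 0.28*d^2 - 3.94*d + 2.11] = 11.58*d - 0.56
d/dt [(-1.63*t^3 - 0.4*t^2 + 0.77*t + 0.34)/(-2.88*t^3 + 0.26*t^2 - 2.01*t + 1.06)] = (-1.77635683940025e-15*t^5 - 1.5758*t^4 + 10.9878*t^3 - 1.642*t^2 - 1.0248*t + 1.4996)/(8.2944*t^6 - 1.4976*t^5 + 11.6452*t^4 - 7.1508*t^3 + 4.5913*t^2 - 4.2612*t + 1.1236)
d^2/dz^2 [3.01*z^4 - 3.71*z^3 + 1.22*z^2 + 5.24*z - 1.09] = 36.12*z^2 - 22.26*z + 2.44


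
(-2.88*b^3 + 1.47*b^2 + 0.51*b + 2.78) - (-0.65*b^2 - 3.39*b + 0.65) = -2.88*b^3 + 2.12*b^2 + 3.9*b + 2.13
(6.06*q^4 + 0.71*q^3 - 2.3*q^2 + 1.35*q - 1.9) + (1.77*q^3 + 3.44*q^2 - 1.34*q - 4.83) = 6.06*q^4 + 2.48*q^3 + 1.14*q^2 + 0.01*q - 6.73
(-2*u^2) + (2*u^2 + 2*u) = 2*u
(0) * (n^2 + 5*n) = 0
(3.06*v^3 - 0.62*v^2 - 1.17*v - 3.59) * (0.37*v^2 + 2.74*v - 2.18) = 1.1322*v^5 + 8.155*v^4 - 8.8025*v^3 - 3.1825*v^2 - 7.286*v + 7.8262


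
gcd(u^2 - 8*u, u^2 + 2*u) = u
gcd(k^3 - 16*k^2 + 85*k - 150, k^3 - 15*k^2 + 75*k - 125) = k^2 - 10*k + 25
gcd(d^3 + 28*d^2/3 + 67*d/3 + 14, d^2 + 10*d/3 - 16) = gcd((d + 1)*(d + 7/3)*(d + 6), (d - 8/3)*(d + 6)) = d + 6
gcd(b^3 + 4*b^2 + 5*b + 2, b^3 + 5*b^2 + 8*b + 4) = b^2 + 3*b + 2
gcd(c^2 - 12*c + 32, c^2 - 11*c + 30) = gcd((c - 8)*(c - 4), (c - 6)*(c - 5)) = 1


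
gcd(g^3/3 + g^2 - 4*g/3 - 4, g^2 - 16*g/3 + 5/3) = 1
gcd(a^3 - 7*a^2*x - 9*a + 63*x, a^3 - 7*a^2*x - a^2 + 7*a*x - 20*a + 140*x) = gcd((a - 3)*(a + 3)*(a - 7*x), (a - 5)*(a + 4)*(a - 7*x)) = -a + 7*x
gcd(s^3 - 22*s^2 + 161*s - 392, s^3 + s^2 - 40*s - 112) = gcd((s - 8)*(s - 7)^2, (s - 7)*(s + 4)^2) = s - 7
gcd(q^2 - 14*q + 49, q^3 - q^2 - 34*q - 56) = q - 7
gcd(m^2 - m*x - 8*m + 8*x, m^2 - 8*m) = m - 8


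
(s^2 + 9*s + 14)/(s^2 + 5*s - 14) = (s + 2)/(s - 2)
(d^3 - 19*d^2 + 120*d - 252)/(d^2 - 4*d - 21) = (d^2 - 12*d + 36)/(d + 3)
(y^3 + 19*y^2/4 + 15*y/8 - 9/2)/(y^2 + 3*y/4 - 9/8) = y + 4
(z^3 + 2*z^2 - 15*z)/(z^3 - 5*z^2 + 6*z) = (z + 5)/(z - 2)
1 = 1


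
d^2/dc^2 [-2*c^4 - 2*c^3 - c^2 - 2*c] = -24*c^2 - 12*c - 2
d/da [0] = 0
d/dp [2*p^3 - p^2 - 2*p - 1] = 6*p^2 - 2*p - 2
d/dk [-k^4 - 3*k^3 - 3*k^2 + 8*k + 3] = -4*k^3 - 9*k^2 - 6*k + 8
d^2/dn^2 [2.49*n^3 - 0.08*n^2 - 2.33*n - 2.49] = 14.94*n - 0.16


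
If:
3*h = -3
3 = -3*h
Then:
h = -1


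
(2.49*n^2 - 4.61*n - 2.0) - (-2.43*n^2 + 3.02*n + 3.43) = 4.92*n^2 - 7.63*n - 5.43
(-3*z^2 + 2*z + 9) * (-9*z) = 27*z^3 - 18*z^2 - 81*z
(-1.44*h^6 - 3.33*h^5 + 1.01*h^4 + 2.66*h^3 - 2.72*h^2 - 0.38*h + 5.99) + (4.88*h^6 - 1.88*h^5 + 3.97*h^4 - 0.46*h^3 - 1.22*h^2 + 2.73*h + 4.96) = 3.44*h^6 - 5.21*h^5 + 4.98*h^4 + 2.2*h^3 - 3.94*h^2 + 2.35*h + 10.95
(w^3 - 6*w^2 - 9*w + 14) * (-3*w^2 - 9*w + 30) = -3*w^5 + 9*w^4 + 111*w^3 - 141*w^2 - 396*w + 420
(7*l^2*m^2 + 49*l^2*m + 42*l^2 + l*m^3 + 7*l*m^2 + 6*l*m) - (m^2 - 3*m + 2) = 7*l^2*m^2 + 49*l^2*m + 42*l^2 + l*m^3 + 7*l*m^2 + 6*l*m - m^2 + 3*m - 2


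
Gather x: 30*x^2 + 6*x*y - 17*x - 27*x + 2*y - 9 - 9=30*x^2 + x*(6*y - 44) + 2*y - 18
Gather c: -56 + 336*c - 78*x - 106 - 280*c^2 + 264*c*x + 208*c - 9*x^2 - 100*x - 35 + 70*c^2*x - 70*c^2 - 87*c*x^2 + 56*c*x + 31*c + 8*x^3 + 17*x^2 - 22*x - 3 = c^2*(70*x - 350) + c*(-87*x^2 + 320*x + 575) + 8*x^3 + 8*x^2 - 200*x - 200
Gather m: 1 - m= 1 - m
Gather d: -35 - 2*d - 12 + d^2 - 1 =d^2 - 2*d - 48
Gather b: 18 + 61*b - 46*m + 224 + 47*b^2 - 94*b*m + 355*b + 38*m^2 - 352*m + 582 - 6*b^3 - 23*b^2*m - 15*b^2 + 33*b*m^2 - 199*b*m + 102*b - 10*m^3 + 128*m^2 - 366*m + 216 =-6*b^3 + b^2*(32 - 23*m) + b*(33*m^2 - 293*m + 518) - 10*m^3 + 166*m^2 - 764*m + 1040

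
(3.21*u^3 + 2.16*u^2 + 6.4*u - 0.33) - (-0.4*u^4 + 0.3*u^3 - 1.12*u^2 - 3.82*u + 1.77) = 0.4*u^4 + 2.91*u^3 + 3.28*u^2 + 10.22*u - 2.1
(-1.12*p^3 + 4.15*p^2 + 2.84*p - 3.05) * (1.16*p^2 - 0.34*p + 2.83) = -1.2992*p^5 + 5.1948*p^4 - 1.2862*p^3 + 7.2409*p^2 + 9.0742*p - 8.6315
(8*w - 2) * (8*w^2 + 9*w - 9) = 64*w^3 + 56*w^2 - 90*w + 18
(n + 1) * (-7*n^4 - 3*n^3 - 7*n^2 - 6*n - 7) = -7*n^5 - 10*n^4 - 10*n^3 - 13*n^2 - 13*n - 7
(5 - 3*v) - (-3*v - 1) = 6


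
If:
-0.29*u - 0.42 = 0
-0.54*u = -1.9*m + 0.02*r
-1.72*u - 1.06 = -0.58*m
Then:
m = -2.47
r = -195.29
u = -1.45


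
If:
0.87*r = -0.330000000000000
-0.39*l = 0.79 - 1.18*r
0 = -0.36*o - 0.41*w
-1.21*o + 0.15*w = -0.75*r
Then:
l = -3.17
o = -0.21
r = -0.38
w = 0.19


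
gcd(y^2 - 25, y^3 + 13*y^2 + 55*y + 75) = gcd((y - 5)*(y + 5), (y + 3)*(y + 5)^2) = y + 5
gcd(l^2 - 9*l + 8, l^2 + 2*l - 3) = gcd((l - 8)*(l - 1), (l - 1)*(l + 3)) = l - 1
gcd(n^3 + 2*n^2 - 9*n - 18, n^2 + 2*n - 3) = n + 3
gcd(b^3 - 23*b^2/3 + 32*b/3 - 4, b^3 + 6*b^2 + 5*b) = 1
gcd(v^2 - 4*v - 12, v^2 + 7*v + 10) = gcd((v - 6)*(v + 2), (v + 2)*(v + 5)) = v + 2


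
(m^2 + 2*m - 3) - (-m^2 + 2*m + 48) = 2*m^2 - 51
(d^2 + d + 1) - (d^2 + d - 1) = 2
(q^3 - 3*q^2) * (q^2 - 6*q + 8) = q^5 - 9*q^4 + 26*q^3 - 24*q^2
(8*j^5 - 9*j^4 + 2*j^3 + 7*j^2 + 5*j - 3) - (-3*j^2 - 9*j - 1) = 8*j^5 - 9*j^4 + 2*j^3 + 10*j^2 + 14*j - 2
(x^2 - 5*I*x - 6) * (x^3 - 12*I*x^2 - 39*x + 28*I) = x^5 - 17*I*x^4 - 105*x^3 + 295*I*x^2 + 374*x - 168*I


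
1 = 1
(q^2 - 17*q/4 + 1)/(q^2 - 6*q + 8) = (q - 1/4)/(q - 2)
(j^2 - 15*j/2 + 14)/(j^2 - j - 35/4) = 2*(j - 4)/(2*j + 5)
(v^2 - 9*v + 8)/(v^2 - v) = (v - 8)/v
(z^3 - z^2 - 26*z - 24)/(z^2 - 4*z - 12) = (z^2 + 5*z + 4)/(z + 2)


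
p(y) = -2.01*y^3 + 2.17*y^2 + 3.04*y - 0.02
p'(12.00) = -813.20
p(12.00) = -3124.34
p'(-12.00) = -917.36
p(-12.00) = 3749.26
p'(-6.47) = -277.46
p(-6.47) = 615.54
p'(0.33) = 3.82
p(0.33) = 1.15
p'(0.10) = 3.41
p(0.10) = 0.30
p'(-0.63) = -2.09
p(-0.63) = -0.57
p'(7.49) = -302.74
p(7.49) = -700.09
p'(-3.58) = -89.78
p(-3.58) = 109.13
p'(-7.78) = -395.71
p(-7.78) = 1054.21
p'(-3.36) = -79.62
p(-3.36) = 90.51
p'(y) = -6.03*y^2 + 4.34*y + 3.04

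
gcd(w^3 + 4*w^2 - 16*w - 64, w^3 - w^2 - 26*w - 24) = w + 4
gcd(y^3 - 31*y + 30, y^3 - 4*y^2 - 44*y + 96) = y + 6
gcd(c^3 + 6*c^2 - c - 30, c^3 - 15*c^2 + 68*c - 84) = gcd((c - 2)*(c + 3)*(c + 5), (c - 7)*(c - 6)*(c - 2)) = c - 2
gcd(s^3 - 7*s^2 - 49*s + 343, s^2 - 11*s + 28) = s - 7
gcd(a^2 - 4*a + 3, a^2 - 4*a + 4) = 1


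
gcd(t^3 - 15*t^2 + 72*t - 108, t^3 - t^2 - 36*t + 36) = t - 6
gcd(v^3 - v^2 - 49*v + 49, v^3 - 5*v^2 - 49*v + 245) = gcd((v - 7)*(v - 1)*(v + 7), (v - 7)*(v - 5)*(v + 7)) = v^2 - 49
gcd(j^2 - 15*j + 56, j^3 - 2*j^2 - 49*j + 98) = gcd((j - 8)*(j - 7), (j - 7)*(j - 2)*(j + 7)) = j - 7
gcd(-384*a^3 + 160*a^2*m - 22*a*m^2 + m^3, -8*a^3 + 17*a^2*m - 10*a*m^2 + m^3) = 8*a - m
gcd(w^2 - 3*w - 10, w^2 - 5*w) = w - 5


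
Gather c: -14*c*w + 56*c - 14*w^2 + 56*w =c*(56 - 14*w) - 14*w^2 + 56*w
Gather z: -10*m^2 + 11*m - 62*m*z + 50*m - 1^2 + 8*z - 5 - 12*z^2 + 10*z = -10*m^2 + 61*m - 12*z^2 + z*(18 - 62*m) - 6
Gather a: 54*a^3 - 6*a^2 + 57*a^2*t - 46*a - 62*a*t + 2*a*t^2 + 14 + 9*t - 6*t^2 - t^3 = 54*a^3 + a^2*(57*t - 6) + a*(2*t^2 - 62*t - 46) - t^3 - 6*t^2 + 9*t + 14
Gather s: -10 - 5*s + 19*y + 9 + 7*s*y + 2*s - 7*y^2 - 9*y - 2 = s*(7*y - 3) - 7*y^2 + 10*y - 3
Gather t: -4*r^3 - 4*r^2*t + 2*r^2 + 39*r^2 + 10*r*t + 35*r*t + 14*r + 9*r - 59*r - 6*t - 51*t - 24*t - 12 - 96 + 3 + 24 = -4*r^3 + 41*r^2 - 36*r + t*(-4*r^2 + 45*r - 81) - 81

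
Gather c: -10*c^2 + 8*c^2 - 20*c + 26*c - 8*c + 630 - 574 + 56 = -2*c^2 - 2*c + 112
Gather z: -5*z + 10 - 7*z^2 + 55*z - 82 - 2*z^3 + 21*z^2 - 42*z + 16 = -2*z^3 + 14*z^2 + 8*z - 56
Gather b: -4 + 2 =-2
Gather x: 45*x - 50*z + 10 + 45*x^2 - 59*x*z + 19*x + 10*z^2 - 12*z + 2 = 45*x^2 + x*(64 - 59*z) + 10*z^2 - 62*z + 12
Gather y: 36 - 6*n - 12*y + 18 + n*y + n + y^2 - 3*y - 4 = -5*n + y^2 + y*(n - 15) + 50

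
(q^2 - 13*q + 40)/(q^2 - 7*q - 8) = (q - 5)/(q + 1)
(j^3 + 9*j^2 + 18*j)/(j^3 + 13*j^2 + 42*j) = (j + 3)/(j + 7)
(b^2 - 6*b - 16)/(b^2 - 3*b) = (b^2 - 6*b - 16)/(b*(b - 3))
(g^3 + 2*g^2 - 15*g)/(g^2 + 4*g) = (g^2 + 2*g - 15)/(g + 4)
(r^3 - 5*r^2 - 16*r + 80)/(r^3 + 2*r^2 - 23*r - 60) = (r - 4)/(r + 3)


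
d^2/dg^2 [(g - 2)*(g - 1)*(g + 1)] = 6*g - 4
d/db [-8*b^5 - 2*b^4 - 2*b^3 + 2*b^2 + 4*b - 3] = -40*b^4 - 8*b^3 - 6*b^2 + 4*b + 4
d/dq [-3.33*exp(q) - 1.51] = -3.33*exp(q)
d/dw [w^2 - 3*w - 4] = 2*w - 3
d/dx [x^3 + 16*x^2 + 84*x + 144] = 3*x^2 + 32*x + 84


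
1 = 1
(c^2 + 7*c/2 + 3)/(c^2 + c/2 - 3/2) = (c + 2)/(c - 1)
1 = 1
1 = 1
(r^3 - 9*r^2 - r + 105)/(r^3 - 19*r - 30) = (r - 7)/(r + 2)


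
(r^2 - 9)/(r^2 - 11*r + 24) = (r + 3)/(r - 8)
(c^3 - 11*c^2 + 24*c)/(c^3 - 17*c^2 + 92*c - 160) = c*(c - 3)/(c^2 - 9*c + 20)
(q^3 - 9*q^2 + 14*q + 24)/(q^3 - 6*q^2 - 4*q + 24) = (q^2 - 3*q - 4)/(q^2 - 4)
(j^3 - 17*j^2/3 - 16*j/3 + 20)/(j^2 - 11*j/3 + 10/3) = (j^2 - 4*j - 12)/(j - 2)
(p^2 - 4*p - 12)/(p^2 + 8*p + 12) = (p - 6)/(p + 6)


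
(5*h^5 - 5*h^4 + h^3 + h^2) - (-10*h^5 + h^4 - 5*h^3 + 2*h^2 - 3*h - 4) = 15*h^5 - 6*h^4 + 6*h^3 - h^2 + 3*h + 4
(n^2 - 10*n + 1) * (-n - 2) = -n^3 + 8*n^2 + 19*n - 2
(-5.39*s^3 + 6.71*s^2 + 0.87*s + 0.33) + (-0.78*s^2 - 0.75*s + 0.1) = -5.39*s^3 + 5.93*s^2 + 0.12*s + 0.43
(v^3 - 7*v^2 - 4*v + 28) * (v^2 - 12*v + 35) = v^5 - 19*v^4 + 115*v^3 - 169*v^2 - 476*v + 980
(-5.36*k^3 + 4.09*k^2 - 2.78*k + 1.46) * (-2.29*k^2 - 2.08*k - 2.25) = 12.2744*k^5 + 1.7827*k^4 + 9.919*k^3 - 6.7635*k^2 + 3.2182*k - 3.285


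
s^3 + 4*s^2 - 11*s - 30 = (s - 3)*(s + 2)*(s + 5)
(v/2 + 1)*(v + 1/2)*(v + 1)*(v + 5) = v^4/2 + 17*v^3/4 + 21*v^2/2 + 37*v/4 + 5/2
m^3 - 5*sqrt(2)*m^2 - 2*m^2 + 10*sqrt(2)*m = m*(m - 2)*(m - 5*sqrt(2))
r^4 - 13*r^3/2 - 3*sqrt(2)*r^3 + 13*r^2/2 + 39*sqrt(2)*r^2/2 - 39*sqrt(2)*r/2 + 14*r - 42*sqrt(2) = (r - 4)*(r - 7/2)*(r + 1)*(r - 3*sqrt(2))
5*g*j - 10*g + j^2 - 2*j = (5*g + j)*(j - 2)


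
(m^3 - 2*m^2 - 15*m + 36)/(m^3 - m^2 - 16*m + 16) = (m^2 - 6*m + 9)/(m^2 - 5*m + 4)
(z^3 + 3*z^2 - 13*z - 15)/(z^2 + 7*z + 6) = (z^2 + 2*z - 15)/(z + 6)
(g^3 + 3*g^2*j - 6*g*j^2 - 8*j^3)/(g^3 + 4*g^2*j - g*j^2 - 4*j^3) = (g - 2*j)/(g - j)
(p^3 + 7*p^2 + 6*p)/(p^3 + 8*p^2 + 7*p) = (p + 6)/(p + 7)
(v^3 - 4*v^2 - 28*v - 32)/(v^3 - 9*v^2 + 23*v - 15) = (v^3 - 4*v^2 - 28*v - 32)/(v^3 - 9*v^2 + 23*v - 15)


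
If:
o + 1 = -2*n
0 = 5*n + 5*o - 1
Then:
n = -6/5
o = 7/5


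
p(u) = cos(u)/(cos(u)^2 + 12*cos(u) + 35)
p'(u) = (2*sin(u)*cos(u) + 12*sin(u))*cos(u)/(cos(u)^2 + 12*cos(u) + 35)^2 - sin(u)/(cos(u)^2 + 12*cos(u) + 35)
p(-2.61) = -0.03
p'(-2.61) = 0.03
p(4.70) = -0.00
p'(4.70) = 0.03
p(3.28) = -0.04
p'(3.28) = 0.01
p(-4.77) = 0.00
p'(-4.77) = -0.03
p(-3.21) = -0.04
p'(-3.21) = -0.00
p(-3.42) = -0.04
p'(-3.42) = -0.02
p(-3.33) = -0.04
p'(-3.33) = -0.01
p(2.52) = -0.03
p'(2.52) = -0.03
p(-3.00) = -0.04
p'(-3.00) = 0.01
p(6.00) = 0.02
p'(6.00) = 0.00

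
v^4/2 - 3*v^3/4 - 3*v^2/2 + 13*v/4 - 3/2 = (v/2 + 1)*(v - 3/2)*(v - 1)^2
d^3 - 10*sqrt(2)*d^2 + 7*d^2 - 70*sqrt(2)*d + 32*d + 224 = (d + 7)*(d - 8*sqrt(2))*(d - 2*sqrt(2))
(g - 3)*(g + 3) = g^2 - 9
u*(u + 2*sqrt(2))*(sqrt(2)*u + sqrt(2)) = sqrt(2)*u^3 + sqrt(2)*u^2 + 4*u^2 + 4*u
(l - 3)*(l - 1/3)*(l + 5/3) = l^3 - 5*l^2/3 - 41*l/9 + 5/3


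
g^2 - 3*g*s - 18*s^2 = (g - 6*s)*(g + 3*s)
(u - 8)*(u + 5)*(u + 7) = u^3 + 4*u^2 - 61*u - 280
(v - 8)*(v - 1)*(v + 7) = v^3 - 2*v^2 - 55*v + 56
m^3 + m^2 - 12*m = m*(m - 3)*(m + 4)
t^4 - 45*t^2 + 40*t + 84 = (t - 6)*(t - 2)*(t + 1)*(t + 7)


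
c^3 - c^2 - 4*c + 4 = (c - 2)*(c - 1)*(c + 2)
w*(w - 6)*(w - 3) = w^3 - 9*w^2 + 18*w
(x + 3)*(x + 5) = x^2 + 8*x + 15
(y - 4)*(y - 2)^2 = y^3 - 8*y^2 + 20*y - 16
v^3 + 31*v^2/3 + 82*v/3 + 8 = (v + 1/3)*(v + 4)*(v + 6)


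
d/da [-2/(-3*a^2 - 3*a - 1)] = 6*(-2*a - 1)/(3*a^2 + 3*a + 1)^2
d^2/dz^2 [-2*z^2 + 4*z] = -4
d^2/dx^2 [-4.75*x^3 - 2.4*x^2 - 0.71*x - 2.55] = -28.5*x - 4.8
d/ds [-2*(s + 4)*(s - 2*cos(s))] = -2*s - 2*(s + 4)*(2*sin(s) + 1) + 4*cos(s)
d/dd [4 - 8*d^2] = -16*d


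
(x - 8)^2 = x^2 - 16*x + 64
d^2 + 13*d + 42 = (d + 6)*(d + 7)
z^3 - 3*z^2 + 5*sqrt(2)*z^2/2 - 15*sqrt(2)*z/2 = z*(z - 3)*(z + 5*sqrt(2)/2)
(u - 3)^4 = u^4 - 12*u^3 + 54*u^2 - 108*u + 81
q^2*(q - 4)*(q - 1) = q^4 - 5*q^3 + 4*q^2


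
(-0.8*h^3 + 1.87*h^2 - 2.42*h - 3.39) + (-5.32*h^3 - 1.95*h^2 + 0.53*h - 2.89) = -6.12*h^3 - 0.0799999999999998*h^2 - 1.89*h - 6.28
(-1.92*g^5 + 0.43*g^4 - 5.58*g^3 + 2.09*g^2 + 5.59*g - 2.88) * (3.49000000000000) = -6.7008*g^5 + 1.5007*g^4 - 19.4742*g^3 + 7.2941*g^2 + 19.5091*g - 10.0512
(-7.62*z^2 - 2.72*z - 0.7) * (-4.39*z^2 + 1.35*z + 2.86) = 33.4518*z^4 + 1.6538*z^3 - 22.3922*z^2 - 8.7242*z - 2.002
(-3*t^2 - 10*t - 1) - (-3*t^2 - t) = -9*t - 1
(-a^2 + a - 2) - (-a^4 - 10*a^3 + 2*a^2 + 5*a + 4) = a^4 + 10*a^3 - 3*a^2 - 4*a - 6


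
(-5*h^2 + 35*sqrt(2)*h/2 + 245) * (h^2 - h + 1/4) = -5*h^4 + 5*h^3 + 35*sqrt(2)*h^3/2 - 35*sqrt(2)*h^2/2 + 975*h^2/4 - 245*h + 35*sqrt(2)*h/8 + 245/4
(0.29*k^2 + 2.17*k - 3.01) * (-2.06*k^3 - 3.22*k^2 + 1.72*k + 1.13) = -0.5974*k^5 - 5.404*k^4 - 0.288*k^3 + 13.7523*k^2 - 2.7251*k - 3.4013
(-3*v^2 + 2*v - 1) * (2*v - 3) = -6*v^3 + 13*v^2 - 8*v + 3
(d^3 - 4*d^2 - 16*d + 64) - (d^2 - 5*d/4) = d^3 - 5*d^2 - 59*d/4 + 64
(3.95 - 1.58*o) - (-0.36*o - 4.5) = 8.45 - 1.22*o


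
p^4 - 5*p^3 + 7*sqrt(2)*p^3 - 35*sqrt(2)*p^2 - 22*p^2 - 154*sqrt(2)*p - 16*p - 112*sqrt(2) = (p - 8)*(p + 1)*(p + 2)*(p + 7*sqrt(2))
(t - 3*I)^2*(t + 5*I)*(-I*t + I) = -I*t^4 - t^3 + I*t^3 + t^2 - 21*I*t^2 - 45*t + 21*I*t + 45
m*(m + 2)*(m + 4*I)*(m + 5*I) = m^4 + 2*m^3 + 9*I*m^3 - 20*m^2 + 18*I*m^2 - 40*m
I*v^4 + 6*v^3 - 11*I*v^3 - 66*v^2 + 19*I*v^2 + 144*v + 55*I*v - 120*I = (v - 8)*(v - 3)*(v - 5*I)*(I*v + 1)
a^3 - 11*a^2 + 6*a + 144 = (a - 8)*(a - 6)*(a + 3)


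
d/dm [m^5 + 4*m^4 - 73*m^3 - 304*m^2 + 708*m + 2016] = 5*m^4 + 16*m^3 - 219*m^2 - 608*m + 708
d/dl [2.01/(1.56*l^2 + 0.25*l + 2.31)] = (-6.2712*l - 0.5025)/(1.56*l^2 + 0.25*l + 2.31)^2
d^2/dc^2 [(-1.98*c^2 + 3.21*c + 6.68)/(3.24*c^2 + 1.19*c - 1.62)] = (82.662768*c^3 + 358.388064*c^2 + 255.624336*c + 91.026916)/(34.012224*c^6 + 37.476432*c^5 - 37.253844*c^4 - 35.791273*c^3 + 18.626922*c^2 + 9.369108*c - 4.251528)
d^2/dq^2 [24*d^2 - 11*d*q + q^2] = 2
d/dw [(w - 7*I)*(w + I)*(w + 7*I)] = 3*w^2 + 2*I*w + 49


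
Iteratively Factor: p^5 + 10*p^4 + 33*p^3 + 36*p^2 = (p + 4)*(p^4 + 6*p^3 + 9*p^2) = p*(p + 4)*(p^3 + 6*p^2 + 9*p) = p*(p + 3)*(p + 4)*(p^2 + 3*p) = p*(p + 3)^2*(p + 4)*(p)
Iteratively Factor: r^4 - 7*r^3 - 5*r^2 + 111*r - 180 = (r + 4)*(r^3 - 11*r^2 + 39*r - 45) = (r - 3)*(r + 4)*(r^2 - 8*r + 15) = (r - 3)^2*(r + 4)*(r - 5)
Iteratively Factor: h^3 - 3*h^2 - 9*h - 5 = (h + 1)*(h^2 - 4*h - 5) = (h + 1)^2*(h - 5)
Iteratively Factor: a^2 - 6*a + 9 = (a - 3)*(a - 3)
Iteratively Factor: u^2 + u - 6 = (u + 3)*(u - 2)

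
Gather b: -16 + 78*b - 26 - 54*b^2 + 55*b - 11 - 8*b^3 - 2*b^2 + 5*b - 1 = -8*b^3 - 56*b^2 + 138*b - 54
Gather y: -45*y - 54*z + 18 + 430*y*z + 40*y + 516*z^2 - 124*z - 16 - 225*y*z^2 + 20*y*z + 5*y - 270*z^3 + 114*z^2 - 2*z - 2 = y*(-225*z^2 + 450*z) - 270*z^3 + 630*z^2 - 180*z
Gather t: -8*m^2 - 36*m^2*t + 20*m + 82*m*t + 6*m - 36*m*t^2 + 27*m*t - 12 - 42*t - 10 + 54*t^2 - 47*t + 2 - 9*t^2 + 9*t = -8*m^2 + 26*m + t^2*(45 - 36*m) + t*(-36*m^2 + 109*m - 80) - 20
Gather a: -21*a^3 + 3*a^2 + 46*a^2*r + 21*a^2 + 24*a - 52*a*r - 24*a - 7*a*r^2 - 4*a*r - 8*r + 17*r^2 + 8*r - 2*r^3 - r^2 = -21*a^3 + a^2*(46*r + 24) + a*(-7*r^2 - 56*r) - 2*r^3 + 16*r^2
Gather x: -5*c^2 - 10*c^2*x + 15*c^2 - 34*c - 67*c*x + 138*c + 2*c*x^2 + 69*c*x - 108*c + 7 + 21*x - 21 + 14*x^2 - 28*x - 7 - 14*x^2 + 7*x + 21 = 10*c^2 + 2*c*x^2 - 4*c + x*(-10*c^2 + 2*c)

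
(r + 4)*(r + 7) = r^2 + 11*r + 28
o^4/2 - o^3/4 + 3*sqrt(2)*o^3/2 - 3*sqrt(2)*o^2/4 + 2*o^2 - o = o*(o/2 + sqrt(2))*(o - 1/2)*(o + sqrt(2))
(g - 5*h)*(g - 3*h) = g^2 - 8*g*h + 15*h^2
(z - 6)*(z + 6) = z^2 - 36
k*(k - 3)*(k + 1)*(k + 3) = k^4 + k^3 - 9*k^2 - 9*k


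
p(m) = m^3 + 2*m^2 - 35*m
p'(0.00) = -35.00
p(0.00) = 0.00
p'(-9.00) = 172.00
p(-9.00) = -252.00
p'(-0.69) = -36.33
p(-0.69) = 24.77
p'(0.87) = -29.25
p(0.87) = -28.28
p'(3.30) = 10.87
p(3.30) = -57.78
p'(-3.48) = -12.59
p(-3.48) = 103.88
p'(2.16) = -12.36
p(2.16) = -56.19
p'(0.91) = -28.88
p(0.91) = -29.44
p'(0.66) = -31.05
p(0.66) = -21.94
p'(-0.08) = -35.30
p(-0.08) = 2.81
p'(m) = 3*m^2 + 4*m - 35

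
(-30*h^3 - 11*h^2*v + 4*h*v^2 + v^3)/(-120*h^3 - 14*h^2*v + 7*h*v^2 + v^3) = (-6*h^2 - h*v + v^2)/(-24*h^2 + 2*h*v + v^2)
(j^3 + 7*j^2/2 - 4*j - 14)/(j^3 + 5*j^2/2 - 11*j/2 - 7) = (j + 2)/(j + 1)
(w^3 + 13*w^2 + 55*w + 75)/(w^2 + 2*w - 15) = (w^2 + 8*w + 15)/(w - 3)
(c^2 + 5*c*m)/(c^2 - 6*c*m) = (c + 5*m)/(c - 6*m)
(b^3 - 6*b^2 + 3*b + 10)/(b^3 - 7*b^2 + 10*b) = (b + 1)/b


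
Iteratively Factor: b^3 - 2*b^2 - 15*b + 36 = (b - 3)*(b^2 + b - 12) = (b - 3)*(b + 4)*(b - 3)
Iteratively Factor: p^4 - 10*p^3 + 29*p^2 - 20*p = (p - 4)*(p^3 - 6*p^2 + 5*p) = (p - 5)*(p - 4)*(p^2 - p) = p*(p - 5)*(p - 4)*(p - 1)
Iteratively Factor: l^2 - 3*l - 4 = (l - 4)*(l + 1)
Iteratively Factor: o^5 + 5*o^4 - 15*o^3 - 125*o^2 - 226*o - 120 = (o - 5)*(o^4 + 10*o^3 + 35*o^2 + 50*o + 24) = (o - 5)*(o + 3)*(o^3 + 7*o^2 + 14*o + 8) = (o - 5)*(o + 2)*(o + 3)*(o^2 + 5*o + 4) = (o - 5)*(o + 2)*(o + 3)*(o + 4)*(o + 1)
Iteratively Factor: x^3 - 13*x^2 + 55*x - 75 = (x - 3)*(x^2 - 10*x + 25) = (x - 5)*(x - 3)*(x - 5)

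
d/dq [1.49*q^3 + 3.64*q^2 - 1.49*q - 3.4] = 4.47*q^2 + 7.28*q - 1.49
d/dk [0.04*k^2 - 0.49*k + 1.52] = 0.08*k - 0.49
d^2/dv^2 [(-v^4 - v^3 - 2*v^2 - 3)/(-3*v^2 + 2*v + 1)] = 2*(9*v^6 - 18*v^5 + 3*v^4 + 35*v^3 + 111*v^2 - 51*v + 23)/(27*v^6 - 54*v^5 + 9*v^4 + 28*v^3 - 3*v^2 - 6*v - 1)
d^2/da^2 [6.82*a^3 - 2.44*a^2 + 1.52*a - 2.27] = 40.92*a - 4.88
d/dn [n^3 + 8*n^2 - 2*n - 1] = 3*n^2 + 16*n - 2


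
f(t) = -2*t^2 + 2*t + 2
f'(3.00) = -10.00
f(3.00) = -10.00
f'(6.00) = -22.00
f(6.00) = -58.00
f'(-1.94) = 9.76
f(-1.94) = -9.41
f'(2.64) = -8.56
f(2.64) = -6.66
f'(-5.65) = 24.60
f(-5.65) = -73.14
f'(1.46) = -3.84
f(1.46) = 0.66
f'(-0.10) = 2.40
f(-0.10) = 1.78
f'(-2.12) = 10.48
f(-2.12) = -11.23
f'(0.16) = 1.36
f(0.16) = 2.27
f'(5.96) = -21.84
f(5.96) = -57.12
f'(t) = 2 - 4*t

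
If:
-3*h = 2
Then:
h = -2/3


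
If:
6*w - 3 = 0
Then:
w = 1/2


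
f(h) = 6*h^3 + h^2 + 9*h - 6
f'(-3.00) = 165.00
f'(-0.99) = 24.66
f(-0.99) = -19.75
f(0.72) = 3.24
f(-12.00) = -10338.00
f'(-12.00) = 2577.00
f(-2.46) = -111.41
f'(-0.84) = 20.02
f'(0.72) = 19.77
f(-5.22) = -879.15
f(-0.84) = -16.41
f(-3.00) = -186.00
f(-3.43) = -267.23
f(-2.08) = -74.39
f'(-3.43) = 213.91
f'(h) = 18*h^2 + 2*h + 9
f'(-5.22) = 489.03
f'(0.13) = 9.56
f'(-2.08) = 82.72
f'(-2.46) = 113.01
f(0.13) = -4.80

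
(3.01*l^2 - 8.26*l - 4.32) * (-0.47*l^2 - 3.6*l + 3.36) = -1.4147*l^4 - 6.9538*l^3 + 41.88*l^2 - 12.2016*l - 14.5152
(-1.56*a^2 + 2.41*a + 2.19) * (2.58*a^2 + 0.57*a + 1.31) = -4.0248*a^4 + 5.3286*a^3 + 4.9803*a^2 + 4.4054*a + 2.8689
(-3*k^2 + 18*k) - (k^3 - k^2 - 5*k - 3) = -k^3 - 2*k^2 + 23*k + 3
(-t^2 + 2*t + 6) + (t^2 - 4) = 2*t + 2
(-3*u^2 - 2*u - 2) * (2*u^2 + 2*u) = -6*u^4 - 10*u^3 - 8*u^2 - 4*u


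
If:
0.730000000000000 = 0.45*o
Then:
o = 1.62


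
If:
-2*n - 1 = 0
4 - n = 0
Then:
No Solution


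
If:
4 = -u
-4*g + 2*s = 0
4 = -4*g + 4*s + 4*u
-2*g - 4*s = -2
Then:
No Solution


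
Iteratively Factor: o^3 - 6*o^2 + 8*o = (o - 4)*(o^2 - 2*o) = o*(o - 4)*(o - 2)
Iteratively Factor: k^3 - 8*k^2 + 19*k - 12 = (k - 3)*(k^2 - 5*k + 4) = (k - 4)*(k - 3)*(k - 1)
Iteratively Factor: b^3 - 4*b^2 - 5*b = (b)*(b^2 - 4*b - 5) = b*(b + 1)*(b - 5)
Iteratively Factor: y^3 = (y)*(y^2) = y^2*(y)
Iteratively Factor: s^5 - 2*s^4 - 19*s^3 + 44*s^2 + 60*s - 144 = (s - 3)*(s^4 + s^3 - 16*s^2 - 4*s + 48) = (s - 3)^2*(s^3 + 4*s^2 - 4*s - 16) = (s - 3)^2*(s - 2)*(s^2 + 6*s + 8) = (s - 3)^2*(s - 2)*(s + 2)*(s + 4)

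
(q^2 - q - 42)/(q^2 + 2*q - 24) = (q - 7)/(q - 4)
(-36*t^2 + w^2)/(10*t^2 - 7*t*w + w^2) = (-36*t^2 + w^2)/(10*t^2 - 7*t*w + w^2)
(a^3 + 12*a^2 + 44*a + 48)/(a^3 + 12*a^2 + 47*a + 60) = (a^2 + 8*a + 12)/(a^2 + 8*a + 15)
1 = 1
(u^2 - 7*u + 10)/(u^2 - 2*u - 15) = (u - 2)/(u + 3)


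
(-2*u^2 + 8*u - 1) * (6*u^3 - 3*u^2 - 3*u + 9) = -12*u^5 + 54*u^4 - 24*u^3 - 39*u^2 + 75*u - 9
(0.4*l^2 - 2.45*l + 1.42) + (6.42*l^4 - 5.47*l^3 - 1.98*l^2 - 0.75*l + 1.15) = 6.42*l^4 - 5.47*l^3 - 1.58*l^2 - 3.2*l + 2.57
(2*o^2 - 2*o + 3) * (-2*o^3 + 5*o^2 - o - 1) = -4*o^5 + 14*o^4 - 18*o^3 + 15*o^2 - o - 3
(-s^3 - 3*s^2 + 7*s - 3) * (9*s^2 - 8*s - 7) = -9*s^5 - 19*s^4 + 94*s^3 - 62*s^2 - 25*s + 21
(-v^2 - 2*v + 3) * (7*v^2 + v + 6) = -7*v^4 - 15*v^3 + 13*v^2 - 9*v + 18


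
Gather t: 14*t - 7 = 14*t - 7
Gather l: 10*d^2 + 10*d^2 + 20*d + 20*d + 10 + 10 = 20*d^2 + 40*d + 20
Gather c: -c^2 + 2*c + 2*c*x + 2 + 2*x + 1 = -c^2 + c*(2*x + 2) + 2*x + 3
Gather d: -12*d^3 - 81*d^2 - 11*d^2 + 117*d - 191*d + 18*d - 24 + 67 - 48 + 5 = -12*d^3 - 92*d^2 - 56*d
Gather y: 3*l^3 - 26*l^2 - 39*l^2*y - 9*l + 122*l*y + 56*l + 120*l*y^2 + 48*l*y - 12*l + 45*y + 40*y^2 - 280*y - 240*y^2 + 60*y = 3*l^3 - 26*l^2 + 35*l + y^2*(120*l - 200) + y*(-39*l^2 + 170*l - 175)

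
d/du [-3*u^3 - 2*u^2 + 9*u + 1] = -9*u^2 - 4*u + 9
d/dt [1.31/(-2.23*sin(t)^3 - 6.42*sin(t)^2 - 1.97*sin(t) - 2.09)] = (8.7639*sin(t)^2 + 16.8204*sin(t) + 2.5807)*cos(t)/(2.23*sin(t)^3 + 6.42*sin(t)^2 + 1.97*sin(t) + 2.09)^2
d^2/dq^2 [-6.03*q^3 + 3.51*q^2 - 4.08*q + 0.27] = 7.02 - 36.18*q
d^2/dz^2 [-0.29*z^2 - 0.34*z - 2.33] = -0.580000000000000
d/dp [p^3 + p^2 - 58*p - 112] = 3*p^2 + 2*p - 58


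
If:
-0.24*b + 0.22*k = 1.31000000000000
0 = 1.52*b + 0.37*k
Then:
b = -1.15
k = 4.71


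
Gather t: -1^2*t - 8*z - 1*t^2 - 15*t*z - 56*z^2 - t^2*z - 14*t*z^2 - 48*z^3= t^2*(-z - 1) + t*(-14*z^2 - 15*z - 1) - 48*z^3 - 56*z^2 - 8*z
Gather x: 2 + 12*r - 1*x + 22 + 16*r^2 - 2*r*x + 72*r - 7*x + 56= 16*r^2 + 84*r + x*(-2*r - 8) + 80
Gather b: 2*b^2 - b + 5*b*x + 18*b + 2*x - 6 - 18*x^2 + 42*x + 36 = 2*b^2 + b*(5*x + 17) - 18*x^2 + 44*x + 30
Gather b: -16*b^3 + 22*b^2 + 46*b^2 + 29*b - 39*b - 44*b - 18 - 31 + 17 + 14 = -16*b^3 + 68*b^2 - 54*b - 18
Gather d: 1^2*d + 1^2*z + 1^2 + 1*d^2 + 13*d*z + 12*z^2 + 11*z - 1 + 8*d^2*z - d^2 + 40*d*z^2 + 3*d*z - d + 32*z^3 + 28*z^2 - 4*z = 8*d^2*z + d*(40*z^2 + 16*z) + 32*z^3 + 40*z^2 + 8*z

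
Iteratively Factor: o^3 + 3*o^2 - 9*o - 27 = (o + 3)*(o^2 - 9) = (o + 3)^2*(o - 3)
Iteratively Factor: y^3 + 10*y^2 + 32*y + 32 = (y + 2)*(y^2 + 8*y + 16) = (y + 2)*(y + 4)*(y + 4)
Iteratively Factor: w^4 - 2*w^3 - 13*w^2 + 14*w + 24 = (w + 3)*(w^3 - 5*w^2 + 2*w + 8) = (w + 1)*(w + 3)*(w^2 - 6*w + 8) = (w - 2)*(w + 1)*(w + 3)*(w - 4)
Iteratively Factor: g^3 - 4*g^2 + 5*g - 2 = (g - 1)*(g^2 - 3*g + 2) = (g - 2)*(g - 1)*(g - 1)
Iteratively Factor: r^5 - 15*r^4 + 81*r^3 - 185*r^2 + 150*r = (r - 5)*(r^4 - 10*r^3 + 31*r^2 - 30*r) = (r - 5)^2*(r^3 - 5*r^2 + 6*r) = (r - 5)^2*(r - 2)*(r^2 - 3*r) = r*(r - 5)^2*(r - 2)*(r - 3)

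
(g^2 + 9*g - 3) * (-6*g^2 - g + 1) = -6*g^4 - 55*g^3 + 10*g^2 + 12*g - 3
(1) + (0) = 1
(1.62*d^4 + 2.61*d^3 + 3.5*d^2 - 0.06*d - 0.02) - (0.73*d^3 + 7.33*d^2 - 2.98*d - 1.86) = 1.62*d^4 + 1.88*d^3 - 3.83*d^2 + 2.92*d + 1.84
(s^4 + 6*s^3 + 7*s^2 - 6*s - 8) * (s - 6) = s^5 - 29*s^3 - 48*s^2 + 28*s + 48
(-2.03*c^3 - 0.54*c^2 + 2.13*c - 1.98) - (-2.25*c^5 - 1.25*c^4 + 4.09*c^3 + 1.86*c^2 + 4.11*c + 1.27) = 2.25*c^5 + 1.25*c^4 - 6.12*c^3 - 2.4*c^2 - 1.98*c - 3.25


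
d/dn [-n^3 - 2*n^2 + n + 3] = -3*n^2 - 4*n + 1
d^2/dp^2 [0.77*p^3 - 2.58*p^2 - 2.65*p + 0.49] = 4.62*p - 5.16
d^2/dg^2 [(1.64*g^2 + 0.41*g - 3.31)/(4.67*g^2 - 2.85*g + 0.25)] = (61.538458*g^3 - 444.612954*g^2 + 261.45462*g - 45.25285)/(101.847563*g^6 - 186.466095*g^5 + 130.1529*g^4 - 43.113375*g^3 + 6.9675*g^2 - 0.534375*g + 0.015625)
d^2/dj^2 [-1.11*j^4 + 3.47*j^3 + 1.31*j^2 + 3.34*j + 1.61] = -13.32*j^2 + 20.82*j + 2.62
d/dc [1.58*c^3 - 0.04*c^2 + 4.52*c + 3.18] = 4.74*c^2 - 0.08*c + 4.52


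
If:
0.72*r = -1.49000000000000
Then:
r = -2.07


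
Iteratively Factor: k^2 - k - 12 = (k - 4)*(k + 3)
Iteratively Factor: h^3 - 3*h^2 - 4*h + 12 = (h - 2)*(h^2 - h - 6) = (h - 2)*(h + 2)*(h - 3)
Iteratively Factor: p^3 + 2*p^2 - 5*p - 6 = (p + 3)*(p^2 - p - 2) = (p + 1)*(p + 3)*(p - 2)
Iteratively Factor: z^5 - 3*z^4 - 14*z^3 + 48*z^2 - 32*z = (z - 4)*(z^4 + z^3 - 10*z^2 + 8*z) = (z - 4)*(z - 2)*(z^3 + 3*z^2 - 4*z) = z*(z - 4)*(z - 2)*(z^2 + 3*z - 4) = z*(z - 4)*(z - 2)*(z + 4)*(z - 1)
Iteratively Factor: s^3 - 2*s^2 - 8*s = (s + 2)*(s^2 - 4*s) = s*(s + 2)*(s - 4)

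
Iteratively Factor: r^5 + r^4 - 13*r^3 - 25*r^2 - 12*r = (r + 1)*(r^4 - 13*r^2 - 12*r) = (r + 1)*(r + 3)*(r^3 - 3*r^2 - 4*r) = (r + 1)^2*(r + 3)*(r^2 - 4*r) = (r - 4)*(r + 1)^2*(r + 3)*(r)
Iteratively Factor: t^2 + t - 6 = (t - 2)*(t + 3)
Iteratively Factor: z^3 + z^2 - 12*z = (z - 3)*(z^2 + 4*z) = z*(z - 3)*(z + 4)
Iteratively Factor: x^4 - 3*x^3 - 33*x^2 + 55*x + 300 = (x - 5)*(x^3 + 2*x^2 - 23*x - 60) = (x - 5)*(x + 3)*(x^2 - x - 20) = (x - 5)*(x + 3)*(x + 4)*(x - 5)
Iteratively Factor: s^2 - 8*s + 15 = (s - 5)*(s - 3)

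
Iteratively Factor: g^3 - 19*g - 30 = (g + 2)*(g^2 - 2*g - 15) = (g + 2)*(g + 3)*(g - 5)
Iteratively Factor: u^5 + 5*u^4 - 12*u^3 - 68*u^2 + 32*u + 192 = (u + 4)*(u^4 + u^3 - 16*u^2 - 4*u + 48) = (u + 2)*(u + 4)*(u^3 - u^2 - 14*u + 24) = (u + 2)*(u + 4)^2*(u^2 - 5*u + 6) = (u - 3)*(u + 2)*(u + 4)^2*(u - 2)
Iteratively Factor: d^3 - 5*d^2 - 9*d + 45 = (d - 3)*(d^2 - 2*d - 15) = (d - 3)*(d + 3)*(d - 5)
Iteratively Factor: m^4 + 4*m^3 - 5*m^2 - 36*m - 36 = (m - 3)*(m^3 + 7*m^2 + 16*m + 12) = (m - 3)*(m + 3)*(m^2 + 4*m + 4) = (m - 3)*(m + 2)*(m + 3)*(m + 2)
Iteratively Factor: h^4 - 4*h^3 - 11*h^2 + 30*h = (h - 2)*(h^3 - 2*h^2 - 15*h) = h*(h - 2)*(h^2 - 2*h - 15) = h*(h - 5)*(h - 2)*(h + 3)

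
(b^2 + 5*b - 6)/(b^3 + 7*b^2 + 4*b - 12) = 1/(b + 2)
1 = 1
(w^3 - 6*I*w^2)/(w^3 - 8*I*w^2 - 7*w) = w*(-w + 6*I)/(-w^2 + 8*I*w + 7)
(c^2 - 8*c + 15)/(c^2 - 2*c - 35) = (-c^2 + 8*c - 15)/(-c^2 + 2*c + 35)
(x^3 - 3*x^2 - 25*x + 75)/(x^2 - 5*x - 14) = (-x^3 + 3*x^2 + 25*x - 75)/(-x^2 + 5*x + 14)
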